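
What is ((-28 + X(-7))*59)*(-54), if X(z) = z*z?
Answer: -66906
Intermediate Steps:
X(z) = z**2
((-28 + X(-7))*59)*(-54) = ((-28 + (-7)**2)*59)*(-54) = ((-28 + 49)*59)*(-54) = (21*59)*(-54) = 1239*(-54) = -66906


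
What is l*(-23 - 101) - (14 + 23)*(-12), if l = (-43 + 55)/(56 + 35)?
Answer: 38916/91 ≈ 427.65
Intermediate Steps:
l = 12/91 ≈ 0.13187
l*(-23 - 101) - (14 + 23)*(-12) = 12*(-23 - 101)/91 - (14 + 23)*(-12) = (12/91)*(-124) - 37*(-12) = -1488/91 - 1*(-444) = -1488/91 + 444 = 38916/91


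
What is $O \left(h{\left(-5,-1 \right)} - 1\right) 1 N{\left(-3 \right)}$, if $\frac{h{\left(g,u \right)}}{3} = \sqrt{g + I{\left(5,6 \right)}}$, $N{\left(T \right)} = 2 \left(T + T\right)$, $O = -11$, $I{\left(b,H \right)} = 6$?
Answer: $264$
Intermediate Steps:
$N{\left(T \right)} = 4 T$ ($N{\left(T \right)} = 2 \cdot 2 T = 4 T$)
$h{\left(g,u \right)} = 3 \sqrt{6 + g}$ ($h{\left(g,u \right)} = 3 \sqrt{g + 6} = 3 \sqrt{6 + g}$)
$O \left(h{\left(-5,-1 \right)} - 1\right) 1 N{\left(-3 \right)} = - 11 \left(3 \sqrt{6 - 5} - 1\right) 1 \cdot 4 \left(-3\right) = - 11 \left(3 \sqrt{1} - 1\right) 1 \left(-12\right) = - 11 \left(3 \cdot 1 - 1\right) 1 \left(-12\right) = - 11 \left(3 - 1\right) 1 \left(-12\right) = - 11 \cdot 2 \cdot 1 \left(-12\right) = \left(-11\right) 2 \left(-12\right) = \left(-22\right) \left(-12\right) = 264$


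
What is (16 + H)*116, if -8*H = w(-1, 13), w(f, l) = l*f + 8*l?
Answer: 1073/2 ≈ 536.50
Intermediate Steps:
w(f, l) = 8*l + f*l (w(f, l) = f*l + 8*l = 8*l + f*l)
H = -91/8 (H = -13*(8 - 1)/8 = -13*7/8 = -⅛*91 = -91/8 ≈ -11.375)
(16 + H)*116 = (16 - 91/8)*116 = (37/8)*116 = 1073/2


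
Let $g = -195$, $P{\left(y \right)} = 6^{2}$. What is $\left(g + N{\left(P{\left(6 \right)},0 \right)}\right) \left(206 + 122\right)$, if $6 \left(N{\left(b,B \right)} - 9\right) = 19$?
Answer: $- \frac{179908}{3} \approx -59969.0$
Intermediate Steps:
$P{\left(y \right)} = 36$
$N{\left(b,B \right)} = \frac{73}{6}$ ($N{\left(b,B \right)} = 9 + \frac{1}{6} \cdot 19 = 9 + \frac{19}{6} = \frac{73}{6}$)
$\left(g + N{\left(P{\left(6 \right)},0 \right)}\right) \left(206 + 122\right) = \left(-195 + \frac{73}{6}\right) \left(206 + 122\right) = \left(- \frac{1097}{6}\right) 328 = - \frac{179908}{3}$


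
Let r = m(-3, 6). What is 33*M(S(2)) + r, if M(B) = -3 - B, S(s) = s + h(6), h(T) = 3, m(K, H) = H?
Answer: -258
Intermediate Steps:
r = 6
S(s) = 3 + s (S(s) = s + 3 = 3 + s)
33*M(S(2)) + r = 33*(-3 - (3 + 2)) + 6 = 33*(-3 - 1*5) + 6 = 33*(-3 - 5) + 6 = 33*(-8) + 6 = -264 + 6 = -258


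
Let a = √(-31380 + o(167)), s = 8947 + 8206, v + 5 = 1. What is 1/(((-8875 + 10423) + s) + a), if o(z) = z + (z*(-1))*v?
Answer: 18701/349757946 - I*√30545/349757946 ≈ 5.3468e-5 - 4.9969e-7*I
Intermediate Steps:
v = -4 (v = -5 + 1 = -4)
o(z) = 5*z (o(z) = z + (z*(-1))*(-4) = z - z*(-4) = z + 4*z = 5*z)
s = 17153
a = I*√30545 (a = √(-31380 + 5*167) = √(-31380 + 835) = √(-30545) = I*√30545 ≈ 174.77*I)
1/(((-8875 + 10423) + s) + a) = 1/(((-8875 + 10423) + 17153) + I*√30545) = 1/((1548 + 17153) + I*√30545) = 1/(18701 + I*√30545)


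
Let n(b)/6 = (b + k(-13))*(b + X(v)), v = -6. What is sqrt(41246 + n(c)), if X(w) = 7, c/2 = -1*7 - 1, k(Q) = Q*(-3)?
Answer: 2*sqrt(10001) ≈ 200.01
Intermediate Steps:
k(Q) = -3*Q
c = -16 (c = 2*(-1*7 - 1) = 2*(-7 - 1) = 2*(-8) = -16)
n(b) = 6*(7 + b)*(39 + b) (n(b) = 6*((b - 3*(-13))*(b + 7)) = 6*((b + 39)*(7 + b)) = 6*((39 + b)*(7 + b)) = 6*((7 + b)*(39 + b)) = 6*(7 + b)*(39 + b))
sqrt(41246 + n(c)) = sqrt(41246 + (1638 + 6*(-16)**2 + 276*(-16))) = sqrt(41246 + (1638 + 6*256 - 4416)) = sqrt(41246 + (1638 + 1536 - 4416)) = sqrt(41246 - 1242) = sqrt(40004) = 2*sqrt(10001)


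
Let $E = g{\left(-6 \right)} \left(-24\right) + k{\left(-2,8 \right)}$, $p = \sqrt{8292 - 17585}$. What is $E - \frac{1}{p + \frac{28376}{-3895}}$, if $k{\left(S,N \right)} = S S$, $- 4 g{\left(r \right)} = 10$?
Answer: $\frac{9074640617384}{141789532701} + \frac{15171025 i \sqrt{9293}}{141789532701} \approx 64.001 + 0.010315 i$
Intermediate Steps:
$g{\left(r \right)} = - \frac{5}{2}$ ($g{\left(r \right)} = \left(- \frac{1}{4}\right) 10 = - \frac{5}{2}$)
$p = i \sqrt{9293}$ ($p = \sqrt{-9293} = i \sqrt{9293} \approx 96.4 i$)
$k{\left(S,N \right)} = S^{2}$
$E = 64$ ($E = \left(- \frac{5}{2}\right) \left(-24\right) + \left(-2\right)^{2} = 60 + 4 = 64$)
$E - \frac{1}{p + \frac{28376}{-3895}} = 64 - \frac{1}{i \sqrt{9293} + \frac{28376}{-3895}} = 64 - \frac{1}{i \sqrt{9293} + 28376 \left(- \frac{1}{3895}\right)} = 64 - \frac{1}{i \sqrt{9293} - \frac{28376}{3895}} = 64 - \frac{1}{- \frac{28376}{3895} + i \sqrt{9293}}$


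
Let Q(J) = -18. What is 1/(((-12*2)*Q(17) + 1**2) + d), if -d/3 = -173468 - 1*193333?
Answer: 1/1100836 ≈ 9.0840e-7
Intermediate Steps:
d = 1100403 (d = -3*(-173468 - 1*193333) = -3*(-173468 - 193333) = -3*(-366801) = 1100403)
1/(((-12*2)*Q(17) + 1**2) + d) = 1/((-12*2*(-18) + 1**2) + 1100403) = 1/((-24*(-18) + 1) + 1100403) = 1/((432 + 1) + 1100403) = 1/(433 + 1100403) = 1/1100836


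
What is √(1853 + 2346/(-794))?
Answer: 2*√72895949/397 ≈ 43.012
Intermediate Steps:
√(1853 + 2346/(-794)) = √(1853 + 2346*(-1/794)) = √(1853 - 1173/397) = √(734468/397) = 2*√72895949/397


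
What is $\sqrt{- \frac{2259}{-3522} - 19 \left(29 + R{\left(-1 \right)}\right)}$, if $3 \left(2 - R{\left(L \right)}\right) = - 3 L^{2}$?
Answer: $\frac{i \sqrt{837107786}}{1174} \approx 24.645 i$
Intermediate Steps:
$R{\left(L \right)} = 2 + L^{2}$ ($R{\left(L \right)} = 2 - \frac{\left(-3\right) L^{2}}{3} = 2 + L^{2}$)
$\sqrt{- \frac{2259}{-3522} - 19 \left(29 + R{\left(-1 \right)}\right)} = \sqrt{- \frac{2259}{-3522} - 19 \left(29 + \left(2 + \left(-1\right)^{2}\right)\right)} = \sqrt{\left(-2259\right) \left(- \frac{1}{3522}\right) - 19 \left(29 + \left(2 + 1\right)\right)} = \sqrt{\frac{753}{1174} - 19 \left(29 + 3\right)} = \sqrt{\frac{753}{1174} - 608} = \sqrt{- \frac{713039}{1174}} = \frac{i \sqrt{837107786}}{1174}$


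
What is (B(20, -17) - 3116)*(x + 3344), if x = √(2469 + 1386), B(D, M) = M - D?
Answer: -10543632 - 3153*√3855 ≈ -1.0739e+7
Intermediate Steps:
x = √3855 ≈ 62.089
(B(20, -17) - 3116)*(x + 3344) = ((-17 - 1*20) - 3116)*(√3855 + 3344) = ((-17 - 20) - 3116)*(3344 + √3855) = (-37 - 3116)*(3344 + √3855) = -3153*(3344 + √3855) = -10543632 - 3153*√3855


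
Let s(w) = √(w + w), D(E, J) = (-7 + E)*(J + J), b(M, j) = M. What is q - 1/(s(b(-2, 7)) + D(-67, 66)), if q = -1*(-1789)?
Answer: 42673837015/23853457 + I/47706914 ≈ 1789.0 + 2.0961e-8*I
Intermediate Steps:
D(E, J) = 2*J*(-7 + E) (D(E, J) = (-7 + E)*(2*J) = 2*J*(-7 + E))
s(w) = √2*√w (s(w) = √(2*w) = √2*√w)
q = 1789
q - 1/(s(b(-2, 7)) + D(-67, 66)) = 1789 - 1/(√2*√(-2) + 2*66*(-7 - 67)) = 1789 - 1/(√2*(I*√2) + 2*66*(-74)) = 1789 - 1/(2*I - 9768) = 1789 - 1/(-9768 + 2*I) = 1789 - (-9768 - 2*I)/95413828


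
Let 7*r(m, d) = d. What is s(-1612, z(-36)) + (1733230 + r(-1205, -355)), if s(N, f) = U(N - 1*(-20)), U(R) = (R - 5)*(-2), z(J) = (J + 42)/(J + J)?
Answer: 12154613/7 ≈ 1.7364e+6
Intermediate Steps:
r(m, d) = d/7
z(J) = (42 + J)/(2*J) (z(J) = (42 + J)/((2*J)) = (42 + J)*(1/(2*J)) = (42 + J)/(2*J))
U(R) = 10 - 2*R (U(R) = (-5 + R)*(-2) = 10 - 2*R)
s(N, f) = -30 - 2*N (s(N, f) = 10 - 2*(N - 1*(-20)) = 10 - 2*(N + 20) = 10 - 2*(20 + N) = 10 + (-40 - 2*N) = -30 - 2*N)
s(-1612, z(-36)) + (1733230 + r(-1205, -355)) = (-30 - 2*(-1612)) + (1733230 + (1/7)*(-355)) = (-30 + 3224) + (1733230 - 355/7) = 3194 + 12132255/7 = 12154613/7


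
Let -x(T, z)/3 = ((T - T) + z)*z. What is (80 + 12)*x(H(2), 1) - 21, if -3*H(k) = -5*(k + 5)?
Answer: -297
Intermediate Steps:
H(k) = 25/3 + 5*k/3 (H(k) = -(-5)*(k + 5)/3 = -(-5)*(5 + k)/3 = -(-25 - 5*k)/3 = 25/3 + 5*k/3)
x(T, z) = -3*z² (x(T, z) = -3*((T - T) + z)*z = -3*(0 + z)*z = -3*z*z = -3*z²)
(80 + 12)*x(H(2), 1) - 21 = (80 + 12)*(-3*1²) - 21 = 92*(-3*1) - 21 = 92*(-3) - 21 = -276 - 21 = -297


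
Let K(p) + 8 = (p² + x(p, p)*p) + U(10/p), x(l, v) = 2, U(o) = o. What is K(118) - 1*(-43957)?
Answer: 3428436/59 ≈ 58109.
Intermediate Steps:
K(p) = -8 + p² + 2*p + 10/p (K(p) = -8 + ((p² + 2*p) + 10/p) = -8 + (p² + 2*p + 10/p) = -8 + p² + 2*p + 10/p)
K(118) - 1*(-43957) = (-8 + 118² + 2*118 + 10/118) - 1*(-43957) = (-8 + 13924 + 236 + 10*(1/118)) + 43957 = (-8 + 13924 + 236 + 5/59) + 43957 = 834973/59 + 43957 = 3428436/59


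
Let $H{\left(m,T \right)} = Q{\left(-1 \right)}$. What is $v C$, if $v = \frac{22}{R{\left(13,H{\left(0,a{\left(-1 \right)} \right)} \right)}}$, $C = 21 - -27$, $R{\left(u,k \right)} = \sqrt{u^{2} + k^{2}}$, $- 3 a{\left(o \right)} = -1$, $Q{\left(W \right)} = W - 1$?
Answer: $\frac{1056 \sqrt{173}}{173} \approx 80.286$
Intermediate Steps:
$Q{\left(W \right)} = -1 + W$
$a{\left(o \right)} = \frac{1}{3}$ ($a{\left(o \right)} = \left(- \frac{1}{3}\right) \left(-1\right) = \frac{1}{3}$)
$H{\left(m,T \right)} = -2$ ($H{\left(m,T \right)} = -1 - 1 = -2$)
$R{\left(u,k \right)} = \sqrt{k^{2} + u^{2}}$
$C = 48$ ($C = 21 + 27 = 48$)
$v = \frac{22 \sqrt{173}}{173}$ ($v = \frac{22}{\sqrt{\left(-2\right)^{2} + 13^{2}}} = \frac{22}{\sqrt{4 + 169}} = \frac{22}{\sqrt{173}} = 22 \frac{\sqrt{173}}{173} = \frac{22 \sqrt{173}}{173} \approx 1.6726$)
$v C = \frac{22 \sqrt{173}}{173} \cdot 48 = \frac{1056 \sqrt{173}}{173}$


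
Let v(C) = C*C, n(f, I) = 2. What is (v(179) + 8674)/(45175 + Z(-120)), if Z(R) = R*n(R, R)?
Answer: 8143/8987 ≈ 0.90609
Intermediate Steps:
v(C) = C²
Z(R) = 2*R (Z(R) = R*2 = 2*R)
(v(179) + 8674)/(45175 + Z(-120)) = (179² + 8674)/(45175 + 2*(-120)) = (32041 + 8674)/(45175 - 240) = 40715/44935 = 40715*(1/44935) = 8143/8987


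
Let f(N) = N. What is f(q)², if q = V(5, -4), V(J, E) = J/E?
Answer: 25/16 ≈ 1.5625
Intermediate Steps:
q = -5/4 (q = 5/(-4) = 5*(-¼) = -5/4 ≈ -1.2500)
f(q)² = (-5/4)² = 25/16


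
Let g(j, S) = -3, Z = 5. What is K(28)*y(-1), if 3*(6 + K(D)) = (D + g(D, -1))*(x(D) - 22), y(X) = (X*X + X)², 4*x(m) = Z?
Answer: 0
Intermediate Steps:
x(m) = 5/4 (x(m) = (¼)*5 = 5/4)
y(X) = (X + X²)² (y(X) = (X² + X)² = (X + X²)²)
K(D) = 59/4 - 83*D/12 (K(D) = -6 + ((D - 3)*(5/4 - 22))/3 = -6 + ((-3 + D)*(-83/4))/3 = -6 + (249/4 - 83*D/4)/3 = -6 + (83/4 - 83*D/12) = 59/4 - 83*D/12)
K(28)*y(-1) = (59/4 - 83/12*28)*((-1)²*(1 - 1)²) = (59/4 - 581/3)*(1*0²) = -2147*0/12 = -2147/12*0 = 0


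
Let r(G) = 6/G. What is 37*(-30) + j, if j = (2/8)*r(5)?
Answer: -11097/10 ≈ -1109.7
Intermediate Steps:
j = 3/10 (j = (2/8)*(6/5) = (2*(⅛))*(6*(⅕)) = (¼)*(6/5) = 3/10 ≈ 0.30000)
37*(-30) + j = 37*(-30) + 3/10 = -1110 + 3/10 = -11097/10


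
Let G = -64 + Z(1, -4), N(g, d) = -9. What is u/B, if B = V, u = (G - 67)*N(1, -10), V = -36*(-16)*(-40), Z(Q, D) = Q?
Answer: -13/256 ≈ -0.050781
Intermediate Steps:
G = -63 (G = -64 + 1 = -63)
V = -23040 (V = 576*(-40) = -23040)
u = 1170 (u = (-63 - 67)*(-9) = -130*(-9) = 1170)
B = -23040
u/B = 1170/(-23040) = 1170*(-1/23040) = -13/256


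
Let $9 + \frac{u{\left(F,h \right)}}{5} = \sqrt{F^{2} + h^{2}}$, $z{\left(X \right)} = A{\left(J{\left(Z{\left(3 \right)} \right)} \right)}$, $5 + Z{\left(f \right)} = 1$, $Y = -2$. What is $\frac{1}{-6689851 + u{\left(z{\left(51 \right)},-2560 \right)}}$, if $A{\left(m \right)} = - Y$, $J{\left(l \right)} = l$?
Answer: $- \frac{1672474}{11188636162679} - \frac{5 \sqrt{1638401}}{22377272325358} \approx -1.4977 \cdot 10^{-7}$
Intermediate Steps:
$Z{\left(f \right)} = -4$ ($Z{\left(f \right)} = -5 + 1 = -4$)
$A{\left(m \right)} = 2$ ($A{\left(m \right)} = \left(-1\right) \left(-2\right) = 2$)
$z{\left(X \right)} = 2$
$u{\left(F,h \right)} = -45 + 5 \sqrt{F^{2} + h^{2}}$
$\frac{1}{-6689851 + u{\left(z{\left(51 \right)},-2560 \right)}} = \frac{1}{-6689851 - \left(45 - 5 \sqrt{2^{2} + \left(-2560\right)^{2}}\right)} = \frac{1}{-6689851 - \left(45 - 5 \sqrt{4 + 6553600}\right)} = \frac{1}{-6689851 - \left(45 - 5 \sqrt{6553604}\right)} = \frac{1}{-6689851 - \left(45 - 5 \cdot 2 \sqrt{1638401}\right)} = \frac{1}{-6689851 - \left(45 - 10 \sqrt{1638401}\right)} = \frac{1}{-6689896 + 10 \sqrt{1638401}}$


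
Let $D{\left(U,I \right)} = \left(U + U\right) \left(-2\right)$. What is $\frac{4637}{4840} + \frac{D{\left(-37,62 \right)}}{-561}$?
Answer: $\frac{171367}{246840} \approx 0.69424$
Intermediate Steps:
$D{\left(U,I \right)} = - 4 U$ ($D{\left(U,I \right)} = 2 U \left(-2\right) = - 4 U$)
$\frac{4637}{4840} + \frac{D{\left(-37,62 \right)}}{-561} = \frac{4637}{4840} + \frac{\left(-4\right) \left(-37\right)}{-561} = 4637 \cdot \frac{1}{4840} + 148 \left(- \frac{1}{561}\right) = \frac{4637}{4840} - \frac{148}{561} = \frac{171367}{246840}$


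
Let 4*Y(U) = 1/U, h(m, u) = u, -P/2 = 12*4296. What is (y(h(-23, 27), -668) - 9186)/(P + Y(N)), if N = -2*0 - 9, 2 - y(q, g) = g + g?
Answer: 282528/3711745 ≈ 0.076117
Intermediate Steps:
P = -103104 (P = -24*4296 = -2*51552 = -103104)
y(q, g) = 2 - 2*g (y(q, g) = 2 - (g + g) = 2 - 2*g)
N = -9 (N = 0 - 9 = -9)
Y(U) = 1/(4*U)
(y(h(-23, 27), -668) - 9186)/(P + Y(N)) = ((2 - 2*(-668)) - 9186)/(-103104 + (¼)/(-9)) = ((2 + 1336) - 9186)/(-103104 + (¼)*(-⅑)) = (1338 - 9186)/(-103104 - 1/36) = -7848/(-3711745/36) = -7848*(-36/3711745) = 282528/3711745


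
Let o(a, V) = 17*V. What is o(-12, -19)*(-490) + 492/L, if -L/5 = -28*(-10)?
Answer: 55394377/350 ≈ 1.5827e+5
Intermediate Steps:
L = -1400 (L = -(-140)*(-10) = -5*280 = -1400)
o(-12, -19)*(-490) + 492/L = (17*(-19))*(-490) + 492/(-1400) = -323*(-490) + 492*(-1/1400) = 158270 - 123/350 = 55394377/350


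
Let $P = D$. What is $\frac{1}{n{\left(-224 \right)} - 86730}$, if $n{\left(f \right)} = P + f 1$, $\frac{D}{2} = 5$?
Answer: $- \frac{1}{86944} \approx -1.1502 \cdot 10^{-5}$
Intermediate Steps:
$D = 10$ ($D = 2 \cdot 5 = 10$)
$P = 10$
$n{\left(f \right)} = 10 + f$ ($n{\left(f \right)} = 10 + f 1 = 10 + f$)
$\frac{1}{n{\left(-224 \right)} - 86730} = \frac{1}{\left(10 - 224\right) - 86730} = \frac{1}{-214 - 86730} = \frac{1}{-86944} = - \frac{1}{86944}$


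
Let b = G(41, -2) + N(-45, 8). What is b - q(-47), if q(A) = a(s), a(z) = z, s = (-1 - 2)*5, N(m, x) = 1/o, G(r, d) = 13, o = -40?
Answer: 1119/40 ≈ 27.975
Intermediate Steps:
N(m, x) = -1/40 (N(m, x) = 1/(-40) = -1/40)
s = -15 (s = -3*5 = -15)
q(A) = -15
b = 519/40 (b = 13 - 1/40 = 519/40 ≈ 12.975)
b - q(-47) = 519/40 - 1*(-15) = 519/40 + 15 = 1119/40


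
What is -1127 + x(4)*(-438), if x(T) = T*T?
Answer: -8135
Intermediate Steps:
x(T) = T²
-1127 + x(4)*(-438) = -1127 + 4²*(-438) = -1127 + 16*(-438) = -1127 - 7008 = -8135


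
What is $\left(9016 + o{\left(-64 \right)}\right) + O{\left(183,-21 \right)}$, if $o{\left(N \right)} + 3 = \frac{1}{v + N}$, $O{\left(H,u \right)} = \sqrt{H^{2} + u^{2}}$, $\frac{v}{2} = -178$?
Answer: $\frac{3785459}{420} + 3 \sqrt{3770} \approx 9197.2$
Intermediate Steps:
$v = -356$ ($v = 2 \left(-178\right) = -356$)
$o{\left(N \right)} = -3 + \frac{1}{-356 + N}$
$\left(9016 + o{\left(-64 \right)}\right) + O{\left(183,-21 \right)} = \left(9016 + \frac{1069 - -192}{-356 - 64}\right) + \sqrt{183^{2} + \left(-21\right)^{2}} = \left(9016 + \frac{1069 + 192}{-420}\right) + \sqrt{33489 + 441} = \left(9016 - \frac{1261}{420}\right) + \sqrt{33930} = \left(9016 - \frac{1261}{420}\right) + 3 \sqrt{3770} = \frac{3785459}{420} + 3 \sqrt{3770}$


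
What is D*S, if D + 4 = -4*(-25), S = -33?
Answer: -3168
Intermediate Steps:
D = 96 (D = -4 - 4*(-25) = -4 + 100 = 96)
D*S = 96*(-33) = -3168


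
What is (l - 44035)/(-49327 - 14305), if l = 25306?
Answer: 18729/63632 ≈ 0.29433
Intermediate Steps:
(l - 44035)/(-49327 - 14305) = (25306 - 44035)/(-49327 - 14305) = -18729/(-63632) = -18729*(-1/63632) = 18729/63632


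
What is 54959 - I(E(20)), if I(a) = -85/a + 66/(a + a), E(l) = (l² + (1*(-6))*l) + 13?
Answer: 16103039/293 ≈ 54959.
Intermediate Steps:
E(l) = 13 + l² - 6*l (E(l) = (l² - 6*l) + 13 = 13 + l² - 6*l)
I(a) = -52/a (I(a) = -85/a + 66/((2*a)) = -85/a + 66*(1/(2*a)) = -85/a + 33/a = -52/a)
54959 - I(E(20)) = 54959 - (-52)/(13 + 20² - 6*20) = 54959 - (-52)/(13 + 400 - 120) = 54959 - (-52)/293 = 54959 - 1*(-52/293) = 54959 + 52/293 = 16103039/293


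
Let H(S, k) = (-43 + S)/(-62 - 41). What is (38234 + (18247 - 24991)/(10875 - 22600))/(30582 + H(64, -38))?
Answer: 46174940582/36932870625 ≈ 1.2502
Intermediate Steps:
H(S, k) = 43/103 - S/103 (H(S, k) = (-43 + S)/(-103) = (-43 + S)*(-1/103) = 43/103 - S/103)
(38234 + (18247 - 24991)/(10875 - 22600))/(30582 + H(64, -38)) = (38234 + (18247 - 24991)/(10875 - 22600))/(30582 + (43/103 - 1/103*64)) = (38234 - 6744/(-11725))/(30582 + (43/103 - 64/103)) = (38234 - 6744*(-1/11725))/(30582 - 21/103) = (38234 + 6744/11725)/(3149925/103) = (448300394/11725)*(103/3149925) = 46174940582/36932870625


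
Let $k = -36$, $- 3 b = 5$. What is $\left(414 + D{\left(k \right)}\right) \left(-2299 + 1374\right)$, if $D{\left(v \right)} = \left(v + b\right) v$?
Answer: $-1637250$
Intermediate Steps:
$b = - \frac{5}{3}$ ($b = \left(- \frac{1}{3}\right) 5 = - \frac{5}{3} \approx -1.6667$)
$D{\left(v \right)} = v \left(- \frac{5}{3} + v\right)$ ($D{\left(v \right)} = \left(v - \frac{5}{3}\right) v = \left(- \frac{5}{3} + v\right) v = v \left(- \frac{5}{3} + v\right)$)
$\left(414 + D{\left(k \right)}\right) \left(-2299 + 1374\right) = \left(414 + \frac{1}{3} \left(-36\right) \left(-5 + 3 \left(-36\right)\right)\right) \left(-2299 + 1374\right) = \left(414 + \frac{1}{3} \left(-36\right) \left(-5 - 108\right)\right) \left(-925\right) = \left(414 + \frac{1}{3} \left(-36\right) \left(-113\right)\right) \left(-925\right) = \left(414 + 1356\right) \left(-925\right) = 1770 \left(-925\right) = -1637250$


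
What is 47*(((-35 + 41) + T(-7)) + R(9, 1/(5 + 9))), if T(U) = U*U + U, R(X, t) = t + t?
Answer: 15839/7 ≈ 2262.7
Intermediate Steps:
R(X, t) = 2*t
T(U) = U + U**2 (T(U) = U**2 + U = U + U**2)
47*(((-35 + 41) + T(-7)) + R(9, 1/(5 + 9))) = 47*(((-35 + 41) - 7*(1 - 7)) + 2/(5 + 9)) = 47*((6 - 7*(-6)) + 2/14) = 47*((6 + 42) + 2*(1/14)) = 47*(48 + 1/7) = 47*(337/7) = 15839/7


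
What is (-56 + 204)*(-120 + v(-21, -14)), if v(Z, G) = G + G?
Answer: -21904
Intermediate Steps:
v(Z, G) = 2*G
(-56 + 204)*(-120 + v(-21, -14)) = (-56 + 204)*(-120 + 2*(-14)) = 148*(-120 - 28) = 148*(-148) = -21904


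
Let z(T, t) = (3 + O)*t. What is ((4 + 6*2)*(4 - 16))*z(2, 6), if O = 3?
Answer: -6912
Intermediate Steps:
z(T, t) = 6*t (z(T, t) = (3 + 3)*t = 6*t)
((4 + 6*2)*(4 - 16))*z(2, 6) = ((4 + 6*2)*(4 - 16))*(6*6) = ((4 + 12)*(-12))*36 = (16*(-12))*36 = -192*36 = -6912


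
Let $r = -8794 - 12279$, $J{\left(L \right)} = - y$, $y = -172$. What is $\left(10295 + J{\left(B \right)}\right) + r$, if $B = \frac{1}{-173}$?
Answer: $-10606$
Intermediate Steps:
$B = - \frac{1}{173} \approx -0.0057803$
$J{\left(L \right)} = 172$ ($J{\left(L \right)} = \left(-1\right) \left(-172\right) = 172$)
$r = -21073$
$\left(10295 + J{\left(B \right)}\right) + r = \left(10295 + 172\right) - 21073 = 10467 - 21073 = -10606$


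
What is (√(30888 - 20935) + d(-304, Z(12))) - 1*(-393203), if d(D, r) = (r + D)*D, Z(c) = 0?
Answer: 485619 + √9953 ≈ 4.8572e+5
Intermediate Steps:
d(D, r) = D*(D + r) (d(D, r) = (D + r)*D = D*(D + r))
(√(30888 - 20935) + d(-304, Z(12))) - 1*(-393203) = (√(30888 - 20935) - 304*(-304 + 0)) - 1*(-393203) = (√9953 - 304*(-304)) + 393203 = (√9953 + 92416) + 393203 = (92416 + √9953) + 393203 = 485619 + √9953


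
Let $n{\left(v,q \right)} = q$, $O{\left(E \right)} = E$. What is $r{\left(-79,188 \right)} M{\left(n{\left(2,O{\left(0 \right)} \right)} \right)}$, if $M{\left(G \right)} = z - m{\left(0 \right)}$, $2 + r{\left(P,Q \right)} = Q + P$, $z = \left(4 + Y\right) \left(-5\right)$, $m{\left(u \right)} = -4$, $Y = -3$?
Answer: $-107$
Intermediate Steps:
$z = -5$ ($z = \left(4 - 3\right) \left(-5\right) = 1 \left(-5\right) = -5$)
$r{\left(P,Q \right)} = -2 + P + Q$ ($r{\left(P,Q \right)} = -2 + \left(Q + P\right) = -2 + \left(P + Q\right) = -2 + P + Q$)
$M{\left(G \right)} = -1$ ($M{\left(G \right)} = -5 - -4 = -5 + 4 = -1$)
$r{\left(-79,188 \right)} M{\left(n{\left(2,O{\left(0 \right)} \right)} \right)} = \left(-2 - 79 + 188\right) \left(-1\right) = 107 \left(-1\right) = -107$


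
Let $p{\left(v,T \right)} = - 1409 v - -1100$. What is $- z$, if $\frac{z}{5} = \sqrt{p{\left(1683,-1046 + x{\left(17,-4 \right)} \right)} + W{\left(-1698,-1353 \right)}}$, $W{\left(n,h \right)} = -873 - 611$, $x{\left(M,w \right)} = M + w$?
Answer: $- 5 i \sqrt{2371731} \approx - 7700.2 i$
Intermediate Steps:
$W{\left(n,h \right)} = -1484$ ($W{\left(n,h \right)} = -873 - 611 = -1484$)
$p{\left(v,T \right)} = 1100 - 1409 v$ ($p{\left(v,T \right)} = - 1409 v + 1100 = 1100 - 1409 v$)
$z = 5 i \sqrt{2371731}$ ($z = 5 \sqrt{\left(1100 - 2371347\right) - 1484} = 5 \sqrt{-2370247 - 1484} = 5 \sqrt{-2371731} = 5 i \sqrt{2371731} \approx 7700.2 i$)
$- z = - 5 i \sqrt{2371731}$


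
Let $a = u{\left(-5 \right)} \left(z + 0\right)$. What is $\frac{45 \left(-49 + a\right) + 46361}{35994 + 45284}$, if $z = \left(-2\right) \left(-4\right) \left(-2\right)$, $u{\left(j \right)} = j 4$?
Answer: $\frac{29278}{40639} \approx 0.72044$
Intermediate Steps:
$u{\left(j \right)} = 4 j$
$z = -16$ ($z = 8 \left(-2\right) = -16$)
$a = 320$ ($a = 4 \left(-5\right) \left(-16 + 0\right) = \left(-20\right) \left(-16\right) = 320$)
$\frac{45 \left(-49 + a\right) + 46361}{35994 + 45284} = \frac{45 \left(-49 + 320\right) + 46361}{35994 + 45284} = \frac{45 \cdot 271 + 46361}{81278} = \left(12195 + 46361\right) \frac{1}{81278} = 58556 \cdot \frac{1}{81278} = \frac{29278}{40639}$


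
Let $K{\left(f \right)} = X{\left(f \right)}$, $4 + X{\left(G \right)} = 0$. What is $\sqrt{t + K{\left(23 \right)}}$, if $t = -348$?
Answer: $4 i \sqrt{22} \approx 18.762 i$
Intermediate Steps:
$X{\left(G \right)} = -4$ ($X{\left(G \right)} = -4 + 0 = -4$)
$K{\left(f \right)} = -4$
$\sqrt{t + K{\left(23 \right)}} = \sqrt{-348 - 4} = \sqrt{-352} = 4 i \sqrt{22}$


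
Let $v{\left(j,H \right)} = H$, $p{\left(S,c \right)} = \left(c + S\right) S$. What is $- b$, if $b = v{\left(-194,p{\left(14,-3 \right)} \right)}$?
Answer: $-154$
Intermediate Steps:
$p{\left(S,c \right)} = S \left(S + c\right)$ ($p{\left(S,c \right)} = \left(S + c\right) S = S \left(S + c\right)$)
$b = 154$ ($b = 14 \left(14 - 3\right) = 14 \cdot 11 = 154$)
$- b = \left(-1\right) 154 = -154$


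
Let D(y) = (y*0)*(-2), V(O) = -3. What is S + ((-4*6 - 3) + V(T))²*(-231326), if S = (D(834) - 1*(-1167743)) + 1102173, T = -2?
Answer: -205923484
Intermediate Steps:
D(y) = 0 (D(y) = 0*(-2) = 0)
S = 2269916 (S = (0 - 1*(-1167743)) + 1102173 = (0 + 1167743) + 1102173 = 1167743 + 1102173 = 2269916)
S + ((-4*6 - 3) + V(T))²*(-231326) = 2269916 + ((-4*6 - 3) - 3)²*(-231326) = 2269916 + ((-24 - 3) - 3)²*(-231326) = 2269916 + (-27 - 3)²*(-231326) = 2269916 + (-30)²*(-231326) = 2269916 + 900*(-231326) = 2269916 - 208193400 = -205923484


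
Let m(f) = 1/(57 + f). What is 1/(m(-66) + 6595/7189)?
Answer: 64701/52166 ≈ 1.2403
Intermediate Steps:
1/(m(-66) + 6595/7189) = 1/(1/(57 - 66) + 6595/7189) = 1/(1/(-9) + 6595*(1/7189)) = 1/(-⅑ + 6595/7189) = 1/(52166/64701) = 64701/52166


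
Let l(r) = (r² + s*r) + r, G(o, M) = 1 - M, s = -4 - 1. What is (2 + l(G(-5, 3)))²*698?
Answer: 136808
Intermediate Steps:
s = -5
l(r) = r² - 4*r (l(r) = (r² - 5*r) + r = r² - 4*r)
(2 + l(G(-5, 3)))²*698 = (2 + (1 - 1*3)*(-4 + (1 - 1*3)))²*698 = (2 + (1 - 3)*(-4 + (1 - 3)))²*698 = (2 - 2*(-4 - 2))²*698 = (2 - 2*(-6))²*698 = (2 + 12)²*698 = 14²*698 = 196*698 = 136808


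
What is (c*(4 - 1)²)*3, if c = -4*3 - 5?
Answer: -459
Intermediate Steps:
c = -17 (c = -12 - 5 = -17)
(c*(4 - 1)²)*3 = -17*(4 - 1)²*3 = -17*3²*3 = -17*9*3 = -153*3 = -459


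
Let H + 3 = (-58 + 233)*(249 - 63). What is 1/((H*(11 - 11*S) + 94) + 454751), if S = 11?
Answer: -1/3125325 ≈ -3.1997e-7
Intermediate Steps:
H = 32547 (H = -3 + (-58 + 233)*(249 - 63) = -3 + 175*186 = -3 + 32550 = 32547)
1/((H*(11 - 11*S) + 94) + 454751) = 1/((32547*(11 - 11*11) + 94) + 454751) = 1/((32547*(11 - 121) + 94) + 454751) = 1/((32547*(-110) + 94) + 454751) = 1/((-3580170 + 94) + 454751) = 1/(-3580076 + 454751) = 1/(-3125325) = -1/3125325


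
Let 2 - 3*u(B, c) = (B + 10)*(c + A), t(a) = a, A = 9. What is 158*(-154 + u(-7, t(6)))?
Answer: -79790/3 ≈ -26597.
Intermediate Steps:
u(B, c) = ⅔ - (9 + c)*(10 + B)/3 (u(B, c) = ⅔ - (B + 10)*(c + 9)/3 = ⅔ - (10 + B)*(9 + c)/3 = ⅔ - (9 + c)*(10 + B)/3)
158*(-154 + u(-7, t(6))) = 158*(-154 + (-88/3 - 3*(-7) - 10/3*6 - ⅓*(-7)*6)) = 158*(-154 + (-88/3 + 21 - 20 + 14)) = 158*(-154 - 43/3) = 158*(-505/3) = -79790/3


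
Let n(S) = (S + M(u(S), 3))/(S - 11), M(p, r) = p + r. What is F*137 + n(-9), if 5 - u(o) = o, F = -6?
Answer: -4112/5 ≈ -822.40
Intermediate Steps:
u(o) = 5 - o
n(S) = 8/(-11 + S) (n(S) = (S + ((5 - S) + 3))/(S - 11) = (S + (8 - S))/(-11 + S) = 8/(-11 + S))
F*137 + n(-9) = -6*137 + 8/(-11 - 9) = -822 + 8/(-20) = -822 + 8*(-1/20) = -822 - 2/5 = -4112/5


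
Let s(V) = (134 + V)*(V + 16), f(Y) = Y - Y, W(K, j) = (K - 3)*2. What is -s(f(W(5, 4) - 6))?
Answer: -2144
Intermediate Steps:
W(K, j) = -6 + 2*K (W(K, j) = (-3 + K)*2 = -6 + 2*K)
f(Y) = 0
s(V) = (16 + V)*(134 + V) (s(V) = (134 + V)*(16 + V) = (16 + V)*(134 + V))
-s(f(W(5, 4) - 6)) = -(2144 + 0**2 + 150*0) = -(2144 + 0 + 0) = -1*2144 = -2144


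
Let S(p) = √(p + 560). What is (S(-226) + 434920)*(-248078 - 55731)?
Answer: -132132610280 - 303809*√334 ≈ -1.3214e+11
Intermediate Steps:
S(p) = √(560 + p)
(S(-226) + 434920)*(-248078 - 55731) = (√(560 - 226) + 434920)*(-248078 - 55731) = (√334 + 434920)*(-303809) = (434920 + √334)*(-303809) = -132132610280 - 303809*√334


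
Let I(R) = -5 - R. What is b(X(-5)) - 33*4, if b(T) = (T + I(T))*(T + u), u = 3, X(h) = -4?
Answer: -127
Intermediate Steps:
b(T) = -15 - 5*T (b(T) = (T + (-5 - T))*(T + 3) = -5*(3 + T) = -15 - 5*T)
b(X(-5)) - 33*4 = (-15 - 5*(-4)) - 33*4 = (-15 + 20) - 132 = 5 - 132 = -127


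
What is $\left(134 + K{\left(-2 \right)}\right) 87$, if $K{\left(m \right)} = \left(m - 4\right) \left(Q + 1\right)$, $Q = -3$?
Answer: $12702$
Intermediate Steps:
$K{\left(m \right)} = 8 - 2 m$ ($K{\left(m \right)} = \left(m - 4\right) \left(-3 + 1\right) = \left(-4 + m\right) \left(-2\right) = 8 - 2 m$)
$\left(134 + K{\left(-2 \right)}\right) 87 = \left(134 + \left(8 - -4\right)\right) 87 = \left(134 + \left(8 + 4\right)\right) 87 = \left(134 + 12\right) 87 = 146 \cdot 87 = 12702$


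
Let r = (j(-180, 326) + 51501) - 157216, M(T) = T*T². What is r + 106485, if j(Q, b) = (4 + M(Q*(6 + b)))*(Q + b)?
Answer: -31159079709694646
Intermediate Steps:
M(T) = T³
j(Q, b) = (4 + Q³*(6 + b)³)*(Q + b) (j(Q, b) = (4 + (Q*(6 + b))³)*(Q + b) = (4 + Q³*(6 + b)³)*(Q + b))
r = -31159079709801131 (r = ((4*(-180) + 4*326 + (-180)⁴*(6 + 326)³ + 326*(-180)³*(6 + 326)³) + 51501) - 157216 = ((-720 + 1304 + 1049760000*332³ + 326*(-5832000)*332³) + 51501) - 157216 = ((-720 + 1304 + 1049760000*36594368 + 326*(-5832000)*36594368) + 51501) - 157216 = ((-720 + 1304 + 38415303751680000 - 69574383461376000) + 51501) - 157216 = (-31159079709695416 + 51501) - 157216 = -31159079709643915 - 157216 = -31159079709801131)
r + 106485 = -31159079709801131 + 106485 = -31159079709694646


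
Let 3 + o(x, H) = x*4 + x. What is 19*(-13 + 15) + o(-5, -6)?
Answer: 10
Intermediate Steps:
o(x, H) = -3 + 5*x (o(x, H) = -3 + (x*4 + x) = -3 + (4*x + x) = -3 + 5*x)
19*(-13 + 15) + o(-5, -6) = 19*(-13 + 15) + (-3 + 5*(-5)) = 19*2 + (-3 - 25) = 38 - 28 = 10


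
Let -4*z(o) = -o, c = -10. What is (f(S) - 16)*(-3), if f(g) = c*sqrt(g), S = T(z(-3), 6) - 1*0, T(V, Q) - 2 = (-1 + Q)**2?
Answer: 48 + 90*sqrt(3) ≈ 203.88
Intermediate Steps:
z(o) = o/4 (z(o) = -(-1)*o/4 = o/4)
T(V, Q) = 2 + (-1 + Q)**2
S = 27 (S = (2 + (-1 + 6)**2) - 1*0 = (2 + 5**2) + 0 = (2 + 25) + 0 = 27 + 0 = 27)
f(g) = -10*sqrt(g)
(f(S) - 16)*(-3) = (-30*sqrt(3) - 16)*(-3) = (-16 - 30*sqrt(3))*(-3) = 48 + 90*sqrt(3)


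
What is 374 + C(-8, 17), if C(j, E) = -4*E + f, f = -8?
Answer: 298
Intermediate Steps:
C(j, E) = -8 - 4*E (C(j, E) = -4*E - 8 = -8 - 4*E)
374 + C(-8, 17) = 374 + (-8 - 4*17) = 374 + (-8 - 68) = 374 - 76 = 298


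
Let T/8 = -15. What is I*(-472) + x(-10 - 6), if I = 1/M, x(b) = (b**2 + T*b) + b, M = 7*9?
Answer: 135608/63 ≈ 2152.5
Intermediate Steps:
T = -120 (T = 8*(-15) = -120)
M = 63
x(b) = b**2 - 119*b (x(b) = (b**2 - 120*b) + b = b**2 - 119*b)
I = 1/63 ≈ 0.015873
I*(-472) + x(-10 - 6) = (1/63)*(-472) + (-10 - 6)*(-119 + (-10 - 6)) = -472/63 - 16*(-119 - 16) = -472/63 - 16*(-135) = -472/63 + 2160 = 135608/63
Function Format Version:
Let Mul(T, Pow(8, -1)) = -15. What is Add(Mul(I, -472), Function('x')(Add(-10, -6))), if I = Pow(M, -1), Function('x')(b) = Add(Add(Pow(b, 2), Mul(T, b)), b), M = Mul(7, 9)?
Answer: Rational(135608, 63) ≈ 2152.5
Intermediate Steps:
T = -120 (T = Mul(8, -15) = -120)
M = 63
Function('x')(b) = Add(Pow(b, 2), Mul(-119, b)) (Function('x')(b) = Add(Add(Pow(b, 2), Mul(-120, b)), b) = Add(Pow(b, 2), Mul(-119, b)))
I = Rational(1, 63) (I = Pow(63, -1) = Rational(1, 63) ≈ 0.015873)
Add(Mul(I, -472), Function('x')(Add(-10, -6))) = Add(Mul(Rational(1, 63), -472), Mul(Add(-10, -6), Add(-119, Add(-10, -6)))) = Add(Rational(-472, 63), Mul(-16, Add(-119, -16))) = Add(Rational(-472, 63), Mul(-16, -135)) = Add(Rational(-472, 63), 2160) = Rational(135608, 63)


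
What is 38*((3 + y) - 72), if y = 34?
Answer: -1330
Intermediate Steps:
38*((3 + y) - 72) = 38*((3 + 34) - 72) = 38*(37 - 72) = 38*(-35) = -1330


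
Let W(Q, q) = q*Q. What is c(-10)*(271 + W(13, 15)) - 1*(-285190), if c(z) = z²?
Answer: 331790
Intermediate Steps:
W(Q, q) = Q*q
c(-10)*(271 + W(13, 15)) - 1*(-285190) = (-10)²*(271 + 13*15) - 1*(-285190) = 100*(271 + 195) + 285190 = 100*466 + 285190 = 46600 + 285190 = 331790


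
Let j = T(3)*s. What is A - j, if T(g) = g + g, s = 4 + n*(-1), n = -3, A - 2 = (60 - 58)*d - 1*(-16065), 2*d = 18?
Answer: 16043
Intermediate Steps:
d = 9 (d = (1/2)*18 = 9)
A = 16085 (A = 2 + ((60 - 58)*9 - 1*(-16065)) = 2 + (2*9 + 16065) = 2 + (18 + 16065) = 2 + 16083 = 16085)
s = 7 (s = 4 - 3*(-1) = 4 + 3 = 7)
T(g) = 2*g
j = 42 (j = (2*3)*7 = 6*7 = 42)
A - j = 16085 - 1*42 = 16085 - 42 = 16043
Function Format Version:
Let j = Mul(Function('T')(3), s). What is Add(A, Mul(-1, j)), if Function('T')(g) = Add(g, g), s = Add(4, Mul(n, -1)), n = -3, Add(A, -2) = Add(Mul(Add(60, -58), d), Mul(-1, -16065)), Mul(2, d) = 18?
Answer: 16043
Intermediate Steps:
d = 9 (d = Mul(Rational(1, 2), 18) = 9)
A = 16085 (A = Add(2, Add(Mul(Add(60, -58), 9), Mul(-1, -16065))) = Add(2, Add(Mul(2, 9), 16065)) = Add(2, Add(18, 16065)) = Add(2, 16083) = 16085)
s = 7 (s = Add(4, Mul(-3, -1)) = Add(4, 3) = 7)
Function('T')(g) = Mul(2, g)
j = 42 (j = Mul(Mul(2, 3), 7) = Mul(6, 7) = 42)
Add(A, Mul(-1, j)) = Add(16085, Mul(-1, 42)) = Add(16085, -42) = 16043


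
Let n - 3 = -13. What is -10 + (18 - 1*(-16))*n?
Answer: -350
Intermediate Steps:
n = -10 (n = 3 - 13 = -10)
-10 + (18 - 1*(-16))*n = -10 + (18 - 1*(-16))*(-10) = -10 + (18 + 16)*(-10) = -10 + 34*(-10) = -10 - 340 = -350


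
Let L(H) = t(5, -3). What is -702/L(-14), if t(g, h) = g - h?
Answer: -351/4 ≈ -87.750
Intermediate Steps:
L(H) = 8 (L(H) = 5 - 1*(-3) = 5 + 3 = 8)
-702/L(-14) = -702/8 = -702*⅛ = -351/4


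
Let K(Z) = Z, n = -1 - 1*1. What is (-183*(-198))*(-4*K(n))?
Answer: 289872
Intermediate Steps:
n = -2 (n = -1 - 1 = -2)
(-183*(-198))*(-4*K(n)) = (-183*(-198))*(-4*(-2)) = 36234*8 = 289872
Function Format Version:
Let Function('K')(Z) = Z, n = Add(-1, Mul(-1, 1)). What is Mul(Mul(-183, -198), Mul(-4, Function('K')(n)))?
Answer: 289872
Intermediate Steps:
n = -2 (n = Add(-1, -1) = -2)
Mul(Mul(-183, -198), Mul(-4, Function('K')(n))) = Mul(Mul(-183, -198), Mul(-4, -2)) = Mul(36234, 8) = 289872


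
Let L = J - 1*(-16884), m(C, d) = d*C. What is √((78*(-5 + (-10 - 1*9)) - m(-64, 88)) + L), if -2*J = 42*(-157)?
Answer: √23941 ≈ 154.73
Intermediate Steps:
J = 3297 (J = -21*(-157) = -½*(-6594) = 3297)
m(C, d) = C*d
L = 20181 (L = 3297 - 1*(-16884) = 3297 + 16884 = 20181)
√((78*(-5 + (-10 - 1*9)) - m(-64, 88)) + L) = √((78*(-5 + (-10 - 1*9)) - (-64)*88) + 20181) = √((78*(-5 + (-10 - 9)) - 1*(-5632)) + 20181) = √((78*(-5 - 19) + 5632) + 20181) = √((78*(-24) + 5632) + 20181) = √((-1872 + 5632) + 20181) = √(3760 + 20181) = √23941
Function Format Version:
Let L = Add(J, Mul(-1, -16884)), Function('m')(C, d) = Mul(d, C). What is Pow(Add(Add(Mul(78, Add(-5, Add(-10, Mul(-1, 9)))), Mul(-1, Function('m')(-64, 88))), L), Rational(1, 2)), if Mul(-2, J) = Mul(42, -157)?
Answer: Pow(23941, Rational(1, 2)) ≈ 154.73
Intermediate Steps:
J = 3297 (J = Mul(Rational(-1, 2), Mul(42, -157)) = Mul(Rational(-1, 2), -6594) = 3297)
Function('m')(C, d) = Mul(C, d)
L = 20181 (L = Add(3297, Mul(-1, -16884)) = Add(3297, 16884) = 20181)
Pow(Add(Add(Mul(78, Add(-5, Add(-10, Mul(-1, 9)))), Mul(-1, Function('m')(-64, 88))), L), Rational(1, 2)) = Pow(Add(Add(Mul(78, Add(-5, Add(-10, Mul(-1, 9)))), Mul(-1, Mul(-64, 88))), 20181), Rational(1, 2)) = Pow(Add(Add(Mul(78, Add(-5, Add(-10, -9))), Mul(-1, -5632)), 20181), Rational(1, 2)) = Pow(Add(Add(Mul(78, Add(-5, -19)), 5632), 20181), Rational(1, 2)) = Pow(Add(Add(Mul(78, -24), 5632), 20181), Rational(1, 2)) = Pow(Add(Add(-1872, 5632), 20181), Rational(1, 2)) = Pow(Add(3760, 20181), Rational(1, 2)) = Pow(23941, Rational(1, 2))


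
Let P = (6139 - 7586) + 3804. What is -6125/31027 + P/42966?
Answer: -190036111/1333106082 ≈ -0.14255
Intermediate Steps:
P = 2357 (P = -1447 + 3804 = 2357)
-6125/31027 + P/42966 = -6125/31027 + 2357/42966 = -190036111/1333106082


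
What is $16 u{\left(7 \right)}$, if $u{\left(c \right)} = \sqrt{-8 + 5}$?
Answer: $16 i \sqrt{3} \approx 27.713 i$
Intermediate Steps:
$u{\left(c \right)} = i \sqrt{3}$ ($u{\left(c \right)} = \sqrt{-3} = i \sqrt{3}$)
$16 u{\left(7 \right)} = 16 i \sqrt{3}$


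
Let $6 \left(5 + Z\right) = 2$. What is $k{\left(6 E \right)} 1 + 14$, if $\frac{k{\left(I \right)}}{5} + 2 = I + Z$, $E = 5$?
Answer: $\frac{392}{3} \approx 130.67$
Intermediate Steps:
$Z = - \frac{14}{3}$ ($Z = -5 + \frac{1}{6} \cdot 2 = -5 + \frac{1}{3} = - \frac{14}{3} \approx -4.6667$)
$k{\left(I \right)} = - \frac{100}{3} + 5 I$ ($k{\left(I \right)} = -10 + 5 \left(I - \frac{14}{3}\right) = -10 + 5 \left(- \frac{14}{3} + I\right) = -10 + \left(- \frac{70}{3} + 5 I\right) = - \frac{100}{3} + 5 I$)
$k{\left(6 E \right)} 1 + 14 = \left(- \frac{100}{3} + 5 \cdot 6 \cdot 5\right) 1 + 14 = \left(- \frac{100}{3} + 5 \cdot 30\right) 1 + 14 = \left(- \frac{100}{3} + 150\right) 1 + 14 = \frac{350}{3} \cdot 1 + 14 = \frac{350}{3} + 14 = \frac{392}{3}$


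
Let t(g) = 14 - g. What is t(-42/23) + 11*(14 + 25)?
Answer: 10231/23 ≈ 444.83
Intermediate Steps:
t(-42/23) + 11*(14 + 25) = (14 - (-42)/23) + 11*(14 + 25) = (14 - (-42)/23) + 11*39 = (14 - 1*(-42/23)) + 429 = (14 + 42/23) + 429 = 364/23 + 429 = 10231/23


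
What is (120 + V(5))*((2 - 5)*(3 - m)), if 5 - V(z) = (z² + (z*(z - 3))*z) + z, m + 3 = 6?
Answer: 0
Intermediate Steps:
m = 3 (m = -3 + 6 = 3)
V(z) = 5 - z - z² - z²*(-3 + z) (V(z) = 5 - ((z² + (z*(z - 3))*z) + z) = 5 - ((z² + (z*(-3 + z))*z) + z) = 5 - ((z² + z²*(-3 + z)) + z) = 5 - (z + z² + z²*(-3 + z)) = 5 + (-z - z² - z²*(-3 + z)) = 5 - z - z² - z²*(-3 + z))
(120 + V(5))*((2 - 5)*(3 - m)) = (120 + (5 - 1*5 - 1*5³ + 2*5²))*((2 - 5)*(3 - 1*3)) = (120 + (5 - 5 - 1*125 + 2*25))*(-3*(3 - 3)) = (120 + (5 - 5 - 125 + 50))*(-3*0) = (120 - 75)*0 = 45*0 = 0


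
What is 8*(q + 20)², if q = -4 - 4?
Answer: 1152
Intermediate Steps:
q = -8
8*(q + 20)² = 8*(-8 + 20)² = 8*12² = 8*144 = 1152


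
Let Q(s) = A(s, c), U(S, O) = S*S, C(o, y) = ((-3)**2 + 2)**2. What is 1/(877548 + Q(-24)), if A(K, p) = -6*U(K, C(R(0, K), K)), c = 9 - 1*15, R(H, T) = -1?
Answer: 1/874092 ≈ 1.1440e-6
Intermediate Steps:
C(o, y) = 121 (C(o, y) = (9 + 2)**2 = 11**2 = 121)
c = -6 (c = 9 - 15 = -6)
U(S, O) = S**2
A(K, p) = -6*K**2
Q(s) = -6*s**2
1/(877548 + Q(-24)) = 1/(877548 - 6*(-24)**2) = 1/(877548 - 6*576) = 1/(877548 - 3456) = 1/874092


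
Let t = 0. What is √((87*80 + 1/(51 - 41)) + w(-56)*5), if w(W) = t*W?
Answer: √696010/10 ≈ 83.427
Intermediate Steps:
w(W) = 0 (w(W) = 0*W = 0)
√((87*80 + 1/(51 - 41)) + w(-56)*5) = √((87*80 + 1/(51 - 41)) + 0*5) = √((6960 + 1/10) + 0) = √((6960 + ⅒) + 0) = √(69601/10 + 0) = √(69601/10) = √696010/10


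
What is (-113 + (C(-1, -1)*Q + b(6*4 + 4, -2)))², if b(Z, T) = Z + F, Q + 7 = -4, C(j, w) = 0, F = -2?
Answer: 7569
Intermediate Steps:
Q = -11 (Q = -7 - 4 = -11)
b(Z, T) = -2 + Z (b(Z, T) = Z - 2 = -2 + Z)
(-113 + (C(-1, -1)*Q + b(6*4 + 4, -2)))² = (-113 + (0*(-11) + (-2 + (6*4 + 4))))² = (-113 + (0 + (-2 + (24 + 4))))² = (-113 + (0 + (-2 + 28)))² = (-113 + (0 + 26))² = (-113 + 26)² = (-87)² = 7569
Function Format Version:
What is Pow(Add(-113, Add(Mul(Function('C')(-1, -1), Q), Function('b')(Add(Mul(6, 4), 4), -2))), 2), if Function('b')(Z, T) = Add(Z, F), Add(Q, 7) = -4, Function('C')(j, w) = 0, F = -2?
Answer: 7569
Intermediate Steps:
Q = -11 (Q = Add(-7, -4) = -11)
Function('b')(Z, T) = Add(-2, Z) (Function('b')(Z, T) = Add(Z, -2) = Add(-2, Z))
Pow(Add(-113, Add(Mul(Function('C')(-1, -1), Q), Function('b')(Add(Mul(6, 4), 4), -2))), 2) = Pow(Add(-113, Add(Mul(0, -11), Add(-2, Add(Mul(6, 4), 4)))), 2) = Pow(Add(-113, Add(0, Add(-2, Add(24, 4)))), 2) = Pow(Add(-113, Add(0, Add(-2, 28))), 2) = Pow(Add(-113, Add(0, 26)), 2) = Pow(Add(-113, 26), 2) = Pow(-87, 2) = 7569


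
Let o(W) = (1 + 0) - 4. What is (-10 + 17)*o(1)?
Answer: -21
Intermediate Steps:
o(W) = -3 (o(W) = 1 - 4 = -3)
(-10 + 17)*o(1) = (-10 + 17)*(-3) = 7*(-3) = -21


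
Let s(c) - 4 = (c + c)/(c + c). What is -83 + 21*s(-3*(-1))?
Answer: 22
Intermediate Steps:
s(c) = 5 (s(c) = 4 + (c + c)/(c + c) = 4 + (2*c)/((2*c)) = 4 + (2*c)*(1/(2*c)) = 4 + 1 = 5)
-83 + 21*s(-3*(-1)) = -83 + 21*5 = -83 + 105 = 22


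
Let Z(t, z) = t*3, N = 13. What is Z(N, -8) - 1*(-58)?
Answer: 97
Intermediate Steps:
Z(t, z) = 3*t
Z(N, -8) - 1*(-58) = 3*13 - 1*(-58) = 39 + 58 = 97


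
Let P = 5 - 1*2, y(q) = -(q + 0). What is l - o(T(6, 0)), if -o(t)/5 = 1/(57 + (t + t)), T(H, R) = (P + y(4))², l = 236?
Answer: 13929/59 ≈ 236.08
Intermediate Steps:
y(q) = -q
P = 3 (P = 5 - 2 = 3)
T(H, R) = 1 (T(H, R) = (3 - 1*4)² = (3 - 4)² = (-1)² = 1)
o(t) = -5/(57 + 2*t) (o(t) = -5/(57 + (t + t)) = -5/(57 + 2*t))
l - o(T(6, 0)) = 236 - (-5)/(57 + 2*1) = 236 - (-5)/(57 + 2) = 236 - (-5)/59 = 236 - 1*(-5/59) = 236 + 5/59 = 13929/59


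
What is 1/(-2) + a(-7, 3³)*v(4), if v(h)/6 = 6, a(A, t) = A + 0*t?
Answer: -505/2 ≈ -252.50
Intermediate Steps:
a(A, t) = A (a(A, t) = A + 0 = A)
v(h) = 36 (v(h) = 6*6 = 36)
1/(-2) + a(-7, 3³)*v(4) = 1/(-2) - 7*36 = -½ - 252 = -505/2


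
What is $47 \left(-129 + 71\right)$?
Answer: $-2726$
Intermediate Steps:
$47 \left(-129 + 71\right) = 47 \left(-58\right) = -2726$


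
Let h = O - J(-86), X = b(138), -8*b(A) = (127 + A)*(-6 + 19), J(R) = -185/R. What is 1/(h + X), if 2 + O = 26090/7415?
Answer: -510152/220006937 ≈ -0.0023188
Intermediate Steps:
b(A) = -1651/8 - 13*A/8 (b(A) = -(127 + A)*(-6 + 19)/8 = -(127 + A)*13/8 = -(1651 + 13*A)/8 = -1651/8 - 13*A/8)
O = 2252/1483 (O = -2 + 26090/7415 = -2 + 26090*(1/7415) = -2 + 5218/1483 = 2252/1483 ≈ 1.5185)
X = -3445/8 (X = -1651/8 - 13/8*138 = -1651/8 - 897/4 = -3445/8 ≈ -430.63)
h = -80683/127538 (h = 2252/1483 - (-185)/(-86) = 2252/1483 - (-185)*(-1)/86 = 2252/1483 - 1*185/86 = 2252/1483 - 185/86 = -80683/127538 ≈ -0.63262)
1/(h + X) = 1/(-80683/127538 - 3445/8) = 1/(-220006937/510152) = -510152/220006937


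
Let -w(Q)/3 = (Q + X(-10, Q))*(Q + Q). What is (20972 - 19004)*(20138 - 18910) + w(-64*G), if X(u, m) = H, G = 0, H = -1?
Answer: 2416704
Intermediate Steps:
X(u, m) = -1
w(Q) = -6*Q*(-1 + Q) (w(Q) = -3*(Q - 1)*(Q + Q) = -3*(-1 + Q)*2*Q = -6*Q*(-1 + Q))
(20972 - 19004)*(20138 - 18910) + w(-64*G) = (20972 - 19004)*(20138 - 18910) + 6*(-64*0)*(1 - (-64)*0) = 1968*1228 + 6*0*(1 - 1*0) = 2416704 + 6*0*(1 + 0) = 2416704 + 6*0*1 = 2416704 + 0 = 2416704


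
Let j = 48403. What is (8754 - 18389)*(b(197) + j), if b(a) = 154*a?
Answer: -758669535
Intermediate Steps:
(8754 - 18389)*(b(197) + j) = (8754 - 18389)*(154*197 + 48403) = -9635*(30338 + 48403) = -9635*78741 = -758669535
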